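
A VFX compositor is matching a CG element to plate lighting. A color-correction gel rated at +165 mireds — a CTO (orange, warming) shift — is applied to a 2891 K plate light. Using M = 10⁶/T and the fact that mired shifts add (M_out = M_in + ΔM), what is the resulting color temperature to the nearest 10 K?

M_in = 10⁶/2891 = 345.90 mireds.
M_out = 345.90 + (+165) = 510.90 mireds.
T_out = 10⁶/510.90 = 1957.3 K → 1960 K.

1960 K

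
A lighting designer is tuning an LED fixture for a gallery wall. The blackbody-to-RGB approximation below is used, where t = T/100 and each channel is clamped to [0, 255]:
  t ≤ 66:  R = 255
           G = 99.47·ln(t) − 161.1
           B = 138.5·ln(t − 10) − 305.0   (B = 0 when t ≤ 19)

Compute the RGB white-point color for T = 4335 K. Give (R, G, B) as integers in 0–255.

t = 4335/100 = 43.35; the t ≤ 66 branch applies.
R = 255 by definition for t ≤ 66.
G = 99.47·ln 43.35 − 161.1 = 99.47·3.7693 − 161.1 = 213.833.
B = 138.5·ln(43.35 − 10) − 305.0 = 138.5·ln 33.35 − 305.0 = 138.5·3.5071 − 305.0 = 180.728.
Rounded: (255, 214, 181).

(255, 214, 181)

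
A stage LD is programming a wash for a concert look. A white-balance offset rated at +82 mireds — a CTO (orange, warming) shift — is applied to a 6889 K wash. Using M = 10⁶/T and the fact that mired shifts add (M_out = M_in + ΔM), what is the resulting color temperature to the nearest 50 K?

4400 K

M_in = 10⁶/6889 = 145.16 mireds.
M_out = 145.16 + (+82) = 227.16 mireds.
T_out = 10⁶/227.16 = 4402.2 K → 4400 K.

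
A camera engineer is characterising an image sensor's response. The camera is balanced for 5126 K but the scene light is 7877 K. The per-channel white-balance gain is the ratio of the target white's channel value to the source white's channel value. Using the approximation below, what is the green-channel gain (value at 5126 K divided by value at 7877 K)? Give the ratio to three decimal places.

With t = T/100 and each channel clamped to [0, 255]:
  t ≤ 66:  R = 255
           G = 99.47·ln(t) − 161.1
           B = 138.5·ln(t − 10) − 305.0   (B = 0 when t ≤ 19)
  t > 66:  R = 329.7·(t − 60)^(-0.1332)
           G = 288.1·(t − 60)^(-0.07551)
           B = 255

At 7877 K (t = 78.77):
  G = 288.1·(78.77 − 60)^(-0.07551) = 288.1·18.77^(-0.07551) = 288.1·0.80138 = 230.879.
At 5126 K (t = 51.26):
  G = 99.47·ln 51.26 − 161.1 = 99.47·3.9369 − 161.1 = 230.505.
Gain = 230.505 / 230.879 = 0.9984 → 0.998.

0.998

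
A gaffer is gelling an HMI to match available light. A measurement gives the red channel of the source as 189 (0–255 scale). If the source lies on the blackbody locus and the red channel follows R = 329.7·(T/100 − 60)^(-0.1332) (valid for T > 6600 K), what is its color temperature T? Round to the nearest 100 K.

12500 K

(t − 60)^(-0.1332) = 189/329.7 = 0.57325.
t − 60 = 0.57325^(1/-0.1332) = 0.57325^(-7.508) = 65.199, so t = 125.199.
T = 100·t = 12520 K → 12500 K to the nearest 100 K.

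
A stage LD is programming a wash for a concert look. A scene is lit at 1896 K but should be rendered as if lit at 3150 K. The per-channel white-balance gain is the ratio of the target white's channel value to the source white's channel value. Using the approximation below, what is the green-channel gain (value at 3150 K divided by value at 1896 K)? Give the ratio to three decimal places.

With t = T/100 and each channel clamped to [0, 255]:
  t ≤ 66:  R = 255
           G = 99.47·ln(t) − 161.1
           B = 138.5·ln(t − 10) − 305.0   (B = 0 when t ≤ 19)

1.384

At 1896 K (t = 18.96):
  G = 99.47·ln 18.96 − 161.1 = 99.47·2.9423 − 161.1 = 131.574.
At 3150 K (t = 31.5):
  G = 99.47·ln 31.5 − 161.1 = 99.47·3.4500 − 161.1 = 182.070.
Gain = 182.070 / 131.574 = 1.3838 → 1.384.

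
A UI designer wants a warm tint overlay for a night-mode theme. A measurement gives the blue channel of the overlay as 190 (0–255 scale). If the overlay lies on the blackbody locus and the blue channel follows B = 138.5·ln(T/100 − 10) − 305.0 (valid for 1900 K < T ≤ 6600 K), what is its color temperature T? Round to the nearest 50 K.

ln(t − 10) = (190 + 305.0) / 138.5 = 3.5740.
t − 10 = e^3.5740 = 35.659, so t = 45.659.
T = 100·t = 4566 K → 4550 K to the nearest 50 K.

4550 K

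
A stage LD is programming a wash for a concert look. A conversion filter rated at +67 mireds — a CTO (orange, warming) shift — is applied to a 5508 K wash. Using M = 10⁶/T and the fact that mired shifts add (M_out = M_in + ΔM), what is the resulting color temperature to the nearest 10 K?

M_in = 10⁶/5508 = 181.55 mireds.
M_out = 181.55 + (+67) = 248.55 mireds.
T_out = 10⁶/248.55 = 4023.3 K → 4020 K.

4020 K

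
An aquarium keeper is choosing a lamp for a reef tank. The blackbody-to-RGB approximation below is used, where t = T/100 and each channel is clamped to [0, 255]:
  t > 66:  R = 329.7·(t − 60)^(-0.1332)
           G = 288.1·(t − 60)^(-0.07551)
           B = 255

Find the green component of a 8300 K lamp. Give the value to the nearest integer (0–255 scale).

t = 8300/100 = 83; the t > 66 branch applies.
G = 288.1·(83 − 60)^(-0.07551) = 288.1·23^(-0.07551) = 288.1·0.78918 = 227.363.
Rounded: 227.

227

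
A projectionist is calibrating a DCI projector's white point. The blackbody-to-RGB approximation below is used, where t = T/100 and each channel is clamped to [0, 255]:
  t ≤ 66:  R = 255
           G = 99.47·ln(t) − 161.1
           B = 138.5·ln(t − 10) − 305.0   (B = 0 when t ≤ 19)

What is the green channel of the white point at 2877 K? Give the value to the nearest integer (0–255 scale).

t = 2877/100 = 28.77; the t ≤ 66 branch applies.
G = 99.47·ln 28.77 − 161.1 = 99.47·3.3593 − 161.1 = 173.053.
Rounded: 173.

173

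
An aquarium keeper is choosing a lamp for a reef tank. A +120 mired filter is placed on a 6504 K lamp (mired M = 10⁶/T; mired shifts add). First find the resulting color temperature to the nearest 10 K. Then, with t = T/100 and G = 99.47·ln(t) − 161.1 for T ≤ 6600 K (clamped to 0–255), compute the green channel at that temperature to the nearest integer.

197

M_in = 10⁶/6504 = 153.75; M_out = 153.75 + (+120) = 273.75.
T_out = 10⁶/273.75 = 3652.9 K → 3650 K; t = 36.5.
G = 99.47·ln 36.5 − 161.1 = 99.47·3.5973 − 161.1 = 196.725.
Rounded: 197.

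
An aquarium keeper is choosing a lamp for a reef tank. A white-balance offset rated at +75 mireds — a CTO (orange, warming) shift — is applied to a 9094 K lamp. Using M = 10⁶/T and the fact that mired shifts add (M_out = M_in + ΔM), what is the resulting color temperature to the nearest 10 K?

M_in = 10⁶/9094 = 109.96 mireds.
M_out = 109.96 + (+75) = 184.96 mireds.
T_out = 10⁶/184.96 = 5406.5 K → 5410 K.

5410 K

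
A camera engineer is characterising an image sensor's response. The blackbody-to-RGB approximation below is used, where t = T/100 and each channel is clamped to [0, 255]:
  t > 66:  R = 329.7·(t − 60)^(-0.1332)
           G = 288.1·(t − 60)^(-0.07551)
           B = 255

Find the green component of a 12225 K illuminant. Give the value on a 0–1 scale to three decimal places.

0.827

t = 12225/100 = 122.25; the t > 66 branch applies.
G = 288.1·(122.25 − 60)^(-0.07551) = 288.1·62.25^(-0.07551) = 288.1·0.73202 = 210.896.
On a 0–1 scale: 210.896/255 = 0.8270 → 0.827.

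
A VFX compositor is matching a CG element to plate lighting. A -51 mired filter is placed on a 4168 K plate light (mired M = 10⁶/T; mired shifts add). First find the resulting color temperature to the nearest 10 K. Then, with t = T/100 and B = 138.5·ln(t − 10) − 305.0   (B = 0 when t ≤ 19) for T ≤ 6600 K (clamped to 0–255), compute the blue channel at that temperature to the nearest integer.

M_in = 10⁶/4168 = 239.92; M_out = 239.92 + (-51) = 188.92.
T_out = 10⁶/188.92 = 5293.2 K → 5290 K; t = 52.9.
B = 138.5·ln(52.9 − 10) − 305.0 = 138.5·ln 42.9 − 305.0 = 138.5·3.7589 − 305.0 = 215.604.
Rounded: 216.

216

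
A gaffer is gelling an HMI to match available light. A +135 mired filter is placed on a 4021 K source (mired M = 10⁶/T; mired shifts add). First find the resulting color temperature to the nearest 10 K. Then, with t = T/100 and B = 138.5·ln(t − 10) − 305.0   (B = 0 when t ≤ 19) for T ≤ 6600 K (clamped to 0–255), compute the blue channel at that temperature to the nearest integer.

80

M_in = 10⁶/4021 = 248.69; M_out = 248.69 + (+135) = 383.69.
T_out = 10⁶/383.69 = 2606.2 K → 2610 K; t = 26.1.
B = 138.5·ln(26.1 − 10) − 305.0 = 138.5·ln 16.1 − 305.0 = 138.5·2.7788 − 305.0 = 79.866.
Rounded: 80.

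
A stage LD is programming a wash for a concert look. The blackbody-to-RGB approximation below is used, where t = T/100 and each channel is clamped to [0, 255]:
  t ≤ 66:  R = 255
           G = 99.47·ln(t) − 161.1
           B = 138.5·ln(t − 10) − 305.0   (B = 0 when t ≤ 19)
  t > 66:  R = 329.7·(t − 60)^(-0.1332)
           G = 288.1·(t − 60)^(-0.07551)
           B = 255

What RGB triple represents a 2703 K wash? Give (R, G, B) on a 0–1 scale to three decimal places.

t = 2703/100 = 27.03; the t ≤ 66 branch applies.
R = 255 by definition for t ≤ 66.
G = 99.47·ln 27.03 − 161.1 = 99.47·3.2969 − 161.1 = 166.847.
B = 138.5·ln(27.03 − 10) − 305.0 = 138.5·ln 17.03 − 305.0 = 138.5·2.8350 − 305.0 = 87.644.
Dividing each by 255: (1.0000, 0.6543, 0.3437) → (1.000, 0.654, 0.344).

(1.000, 0.654, 0.344)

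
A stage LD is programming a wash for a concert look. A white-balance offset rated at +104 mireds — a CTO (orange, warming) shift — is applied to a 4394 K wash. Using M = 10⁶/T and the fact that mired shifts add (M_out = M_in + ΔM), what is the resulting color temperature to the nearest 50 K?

M_in = 10⁶/4394 = 227.58 mireds.
M_out = 227.58 + (+104) = 331.58 mireds.
T_out = 10⁶/331.58 = 3015.8 K → 3000 K.

3000 K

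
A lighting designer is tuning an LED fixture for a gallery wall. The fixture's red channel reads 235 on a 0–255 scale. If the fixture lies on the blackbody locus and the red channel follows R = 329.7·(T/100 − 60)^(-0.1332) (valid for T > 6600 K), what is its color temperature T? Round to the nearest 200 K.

(t − 60)^(-0.1332) = 235/329.7 = 0.71277.
t − 60 = 0.71277^(1/-0.1332) = 0.71277^(-7.508) = 12.705, so t = 72.705.
T = 100·t = 7271 K → 7200 K to the nearest 200 K.

7200 K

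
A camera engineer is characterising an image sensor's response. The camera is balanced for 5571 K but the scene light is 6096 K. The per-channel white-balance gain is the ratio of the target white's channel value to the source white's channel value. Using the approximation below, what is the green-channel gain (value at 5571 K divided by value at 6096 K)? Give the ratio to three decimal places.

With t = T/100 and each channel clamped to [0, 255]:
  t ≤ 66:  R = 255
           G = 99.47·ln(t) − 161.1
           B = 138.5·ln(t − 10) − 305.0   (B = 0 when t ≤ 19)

0.964

At 6096 K (t = 60.96):
  G = 99.47·ln 60.96 − 161.1 = 99.47·4.1102 − 161.1 = 247.743.
At 5571 K (t = 55.71):
  G = 99.47·ln 55.71 − 161.1 = 99.47·4.0202 − 161.1 = 238.785.
Gain = 238.785 / 247.743 = 0.9638 → 0.964.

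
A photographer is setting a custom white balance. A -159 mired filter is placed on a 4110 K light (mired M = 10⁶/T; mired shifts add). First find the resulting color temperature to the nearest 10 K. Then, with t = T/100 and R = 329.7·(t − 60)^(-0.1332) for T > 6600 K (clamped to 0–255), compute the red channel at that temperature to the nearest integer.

M_in = 10⁶/4110 = 243.31; M_out = 243.31 + (-159) = 84.31.
T_out = 10⁶/84.31 = 11861.1 K → 11860 K; t = 118.6.
R = 329.7·(118.6 − 60)^(-0.1332) = 329.7·58.6^(-0.1332) = 329.7·0.58145 = 191.706.
Rounded: 192.

192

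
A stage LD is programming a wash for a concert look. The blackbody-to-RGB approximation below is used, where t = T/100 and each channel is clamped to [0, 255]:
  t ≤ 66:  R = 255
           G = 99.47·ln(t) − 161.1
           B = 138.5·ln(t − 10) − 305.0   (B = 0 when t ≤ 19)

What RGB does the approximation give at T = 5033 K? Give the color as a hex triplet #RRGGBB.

t = 5033/100 = 50.33; the t ≤ 66 branch applies.
R = 255 by definition for t ≤ 66.
G = 99.47·ln 50.33 − 161.1 = 99.47·3.9186 − 161.1 = 228.683.
B = 138.5·ln(50.33 − 10) − 305.0 = 138.5·ln 40.33 − 305.0 = 138.5·3.6971 − 305.0 = 207.048.
Rounded: (255, 229, 207).
In hex: #FFE5CF.

#FFE5CF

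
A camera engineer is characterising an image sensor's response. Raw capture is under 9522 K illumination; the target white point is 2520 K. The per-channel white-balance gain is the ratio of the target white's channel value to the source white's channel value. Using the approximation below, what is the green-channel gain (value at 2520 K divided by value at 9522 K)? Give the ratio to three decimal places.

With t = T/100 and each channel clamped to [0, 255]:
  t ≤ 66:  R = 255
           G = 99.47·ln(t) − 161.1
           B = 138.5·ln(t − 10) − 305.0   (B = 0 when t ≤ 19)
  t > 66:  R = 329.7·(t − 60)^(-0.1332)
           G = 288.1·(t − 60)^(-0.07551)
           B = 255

0.726

At 9522 K (t = 95.22):
  G = 288.1·(95.22 − 60)^(-0.07551) = 288.1·35.22^(-0.07551) = 288.1·0.76419 = 220.163.
At 2520 K (t = 25.2):
  G = 99.47·ln 25.2 − 161.1 = 99.47·3.2268 − 161.1 = 159.874.
Gain = 159.874 / 220.163 = 0.7262 → 0.726.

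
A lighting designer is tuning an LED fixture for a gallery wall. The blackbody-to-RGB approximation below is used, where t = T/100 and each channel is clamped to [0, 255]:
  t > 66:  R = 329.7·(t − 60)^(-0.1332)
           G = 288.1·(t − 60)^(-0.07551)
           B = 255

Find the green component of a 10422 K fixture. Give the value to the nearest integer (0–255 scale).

216

t = 10422/100 = 104.22; the t > 66 branch applies.
G = 288.1·(104.22 − 60)^(-0.07551) = 288.1·44.22^(-0.07551) = 288.1·0.75117 = 216.413.
Rounded: 216.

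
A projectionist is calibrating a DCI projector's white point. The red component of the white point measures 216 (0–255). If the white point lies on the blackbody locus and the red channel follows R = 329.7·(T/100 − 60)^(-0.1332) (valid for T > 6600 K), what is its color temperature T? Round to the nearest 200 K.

(t − 60)^(-0.1332) = 216/329.7 = 0.65514.
t − 60 = 0.65514^(1/-0.1332) = 0.65514^(-7.508) = 23.926, so t = 83.926.
T = 100·t = 8393 K → 8400 K to the nearest 200 K.

8400 K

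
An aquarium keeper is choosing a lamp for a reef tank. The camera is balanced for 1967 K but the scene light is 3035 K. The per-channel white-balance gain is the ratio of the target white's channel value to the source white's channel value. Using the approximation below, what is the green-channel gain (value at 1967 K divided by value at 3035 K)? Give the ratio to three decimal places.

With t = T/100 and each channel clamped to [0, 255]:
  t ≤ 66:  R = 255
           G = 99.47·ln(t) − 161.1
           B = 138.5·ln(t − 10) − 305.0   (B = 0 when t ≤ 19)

At 3035 K (t = 30.35):
  G = 99.47·ln 30.35 − 161.1 = 99.47·3.4128 − 161.1 = 178.371.
At 1967 K (t = 19.67):
  G = 99.47·ln 19.67 − 161.1 = 99.47·2.9791 − 161.1 = 135.231.
Gain = 135.231 / 178.371 = 0.7581 → 0.758.

0.758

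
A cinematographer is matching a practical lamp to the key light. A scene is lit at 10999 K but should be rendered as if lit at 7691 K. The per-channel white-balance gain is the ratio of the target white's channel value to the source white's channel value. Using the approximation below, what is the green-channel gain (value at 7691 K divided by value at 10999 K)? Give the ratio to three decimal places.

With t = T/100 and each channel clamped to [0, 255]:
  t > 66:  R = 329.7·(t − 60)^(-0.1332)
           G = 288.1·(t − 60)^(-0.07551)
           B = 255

1.085

At 10999 K (t = 109.99):
  G = 288.1·(109.99 − 60)^(-0.07551) = 288.1·49.99^(-0.07551) = 288.1·0.74425 = 214.418.
At 7691 K (t = 76.91):
  G = 288.1·(76.91 − 60)^(-0.07551) = 288.1·16.91^(-0.07551) = 288.1·0.80772 = 232.705.
Gain = 232.705 / 214.418 = 1.0853 → 1.085.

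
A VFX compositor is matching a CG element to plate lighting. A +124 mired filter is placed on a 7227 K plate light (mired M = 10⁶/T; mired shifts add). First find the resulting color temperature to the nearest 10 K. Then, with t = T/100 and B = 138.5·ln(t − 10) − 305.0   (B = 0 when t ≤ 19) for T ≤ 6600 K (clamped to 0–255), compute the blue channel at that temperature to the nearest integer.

157

M_in = 10⁶/7227 = 138.37; M_out = 138.37 + (+124) = 262.37.
T_out = 10⁶/262.37 = 3811.4 K → 3810 K; t = 38.1.
B = 138.5·ln(38.1 − 10) − 305.0 = 138.5·ln 28.1 − 305.0 = 138.5·3.3358 − 305.0 = 157.004.
Rounded: 157.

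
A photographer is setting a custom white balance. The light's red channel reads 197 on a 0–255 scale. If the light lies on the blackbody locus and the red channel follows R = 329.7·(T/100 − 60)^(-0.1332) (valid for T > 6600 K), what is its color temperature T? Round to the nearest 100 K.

(t − 60)^(-0.1332) = 197/329.7 = 0.59751.
t − 60 = 0.59751^(1/-0.1332) = 0.59751^(-7.508) = 47.761, so t = 107.761.
T = 100·t = 10776 K → 10800 K to the nearest 100 K.

10800 K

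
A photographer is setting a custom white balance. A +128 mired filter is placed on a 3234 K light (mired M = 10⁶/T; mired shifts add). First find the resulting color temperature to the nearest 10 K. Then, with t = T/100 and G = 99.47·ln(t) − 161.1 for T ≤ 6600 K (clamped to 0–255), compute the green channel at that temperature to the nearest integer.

M_in = 10⁶/3234 = 309.21; M_out = 309.21 + (+128) = 437.21.
T_out = 10⁶/437.21 = 2287.2 K → 2290 K; t = 22.9.
G = 99.47·ln 22.9 − 161.1 = 99.47·3.1311 − 161.1 = 150.354.
Rounded: 150.

150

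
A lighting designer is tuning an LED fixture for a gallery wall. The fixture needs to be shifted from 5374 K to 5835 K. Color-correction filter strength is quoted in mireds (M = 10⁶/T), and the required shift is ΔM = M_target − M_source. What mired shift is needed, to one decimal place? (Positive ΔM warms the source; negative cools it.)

-14.7 mireds

M_source = 10⁶/5374 = 186.081; M_target = 10⁶/5835 = 171.380.
ΔM = 171.380 − 186.081 = -14.702 → -14.7 mireds, a cooling shift.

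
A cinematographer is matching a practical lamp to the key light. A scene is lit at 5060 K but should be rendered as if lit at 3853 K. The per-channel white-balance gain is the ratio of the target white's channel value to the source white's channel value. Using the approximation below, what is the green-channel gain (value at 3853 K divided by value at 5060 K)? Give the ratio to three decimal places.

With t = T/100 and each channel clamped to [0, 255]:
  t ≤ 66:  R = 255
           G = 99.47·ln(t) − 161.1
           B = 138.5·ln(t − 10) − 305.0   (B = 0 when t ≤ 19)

At 5060 K (t = 50.6):
  G = 99.47·ln 50.6 − 161.1 = 99.47·3.9240 − 161.1 = 229.215.
At 3853 K (t = 38.53):
  G = 99.47·ln 38.53 − 161.1 = 99.47·3.6514 − 161.1 = 202.108.
Gain = 202.108 / 229.215 = 0.8817 → 0.882.

0.882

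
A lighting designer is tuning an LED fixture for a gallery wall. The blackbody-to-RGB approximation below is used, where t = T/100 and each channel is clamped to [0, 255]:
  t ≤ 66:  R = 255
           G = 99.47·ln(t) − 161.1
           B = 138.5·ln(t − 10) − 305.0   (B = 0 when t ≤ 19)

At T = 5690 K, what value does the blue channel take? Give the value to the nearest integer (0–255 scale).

t = 5690/100 = 56.9; the t ≤ 66 branch applies.
B = 138.5·ln(56.9 − 10) − 305.0 = 138.5·ln 46.9 − 305.0 = 138.5·3.8480 − 305.0 = 227.950.
Rounded: 228.

228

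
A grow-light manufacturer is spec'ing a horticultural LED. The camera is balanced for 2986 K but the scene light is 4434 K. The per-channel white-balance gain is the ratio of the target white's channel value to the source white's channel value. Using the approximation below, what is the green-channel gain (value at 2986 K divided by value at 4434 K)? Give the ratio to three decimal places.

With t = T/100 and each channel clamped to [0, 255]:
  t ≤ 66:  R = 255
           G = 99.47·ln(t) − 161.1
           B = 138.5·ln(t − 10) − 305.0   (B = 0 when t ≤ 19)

At 4434 K (t = 44.34):
  G = 99.47·ln 44.34 − 161.1 = 99.47·3.7919 − 161.1 = 216.079.
At 2986 K (t = 29.86):
  G = 99.47·ln 29.86 − 161.1 = 99.47·3.3965 − 161.1 = 176.752.
Gain = 176.752 / 216.079 = 0.8180 → 0.818.

0.818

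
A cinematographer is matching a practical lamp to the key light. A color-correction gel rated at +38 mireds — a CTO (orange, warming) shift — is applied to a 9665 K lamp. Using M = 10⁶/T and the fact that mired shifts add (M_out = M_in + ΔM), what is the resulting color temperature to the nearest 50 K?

M_in = 10⁶/9665 = 103.47 mireds.
M_out = 103.47 + (+38) = 141.47 mireds.
T_out = 10⁶/141.47 = 7068.8 K → 7050 K.

7050 K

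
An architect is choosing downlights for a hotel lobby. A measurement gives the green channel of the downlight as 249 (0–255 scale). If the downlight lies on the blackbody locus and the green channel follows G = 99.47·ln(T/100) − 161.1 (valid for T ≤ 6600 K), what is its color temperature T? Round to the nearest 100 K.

ln t = (249 + 161.1) / 99.47 = 4.1229.
t = e^4.1229 = 61.735.
T = 100·t = 6174 K → 6200 K to the nearest 100 K.

6200 K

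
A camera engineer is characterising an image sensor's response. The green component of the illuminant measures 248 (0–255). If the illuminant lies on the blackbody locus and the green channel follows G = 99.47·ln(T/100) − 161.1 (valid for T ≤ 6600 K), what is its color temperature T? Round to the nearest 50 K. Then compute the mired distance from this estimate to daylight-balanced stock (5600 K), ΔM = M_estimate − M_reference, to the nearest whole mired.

-15 mireds

ln t = (248 + 161.1) / 99.47 = 4.1128.
t = e^4.1128 = 61.117.
T = 100·t = 6112 K → 6100 K to the nearest 50 K.
M_estimate = 10⁶/6100 = 163.93; M_reference = 10⁶/5600 = 178.57.
ΔM = 163.93 − 178.57 = -14.64 → -15 mireds.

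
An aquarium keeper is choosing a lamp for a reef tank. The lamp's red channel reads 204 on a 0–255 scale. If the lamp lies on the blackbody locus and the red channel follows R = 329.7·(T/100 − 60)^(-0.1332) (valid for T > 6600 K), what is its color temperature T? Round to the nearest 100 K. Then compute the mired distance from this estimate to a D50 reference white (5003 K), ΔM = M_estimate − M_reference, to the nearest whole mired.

(t − 60)^(-0.1332) = 204/329.7 = 0.61874.
t − 60 = 0.61874^(1/-0.1332) = 0.61874^(-7.508) = 36.748, so t = 96.748.
T = 100·t = 9675 K → 9700 K to the nearest 100 K.
M_estimate = 10⁶/9700 = 103.09; M_reference = 10⁶/5003 = 199.88.
ΔM = 103.09 − 199.88 = -96.79 → -97 mireds.

-97 mireds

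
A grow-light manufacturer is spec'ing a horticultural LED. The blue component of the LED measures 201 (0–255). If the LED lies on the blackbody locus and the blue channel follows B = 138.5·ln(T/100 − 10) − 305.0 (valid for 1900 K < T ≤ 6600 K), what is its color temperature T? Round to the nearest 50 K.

ln(t − 10) = (201 + 305.0) / 138.5 = 3.6534.
t − 10 = e^3.6534 = 38.607, so t = 48.607.
T = 100·t = 4861 K → 4850 K to the nearest 50 K.

4850 K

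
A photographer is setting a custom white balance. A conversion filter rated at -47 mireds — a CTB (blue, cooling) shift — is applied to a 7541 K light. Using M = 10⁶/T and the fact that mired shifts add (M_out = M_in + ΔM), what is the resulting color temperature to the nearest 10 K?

11680 K

M_in = 10⁶/7541 = 132.61 mireds.
M_out = 132.61 + (-47) = 85.61 mireds.
T_out = 10⁶/85.61 = 11681.1 K → 11680 K.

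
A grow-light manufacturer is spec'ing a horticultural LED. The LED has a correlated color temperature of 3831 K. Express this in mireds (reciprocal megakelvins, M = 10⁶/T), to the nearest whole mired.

M = 10⁶ / 3831 = 261.028 → 261 mireds.

261 mireds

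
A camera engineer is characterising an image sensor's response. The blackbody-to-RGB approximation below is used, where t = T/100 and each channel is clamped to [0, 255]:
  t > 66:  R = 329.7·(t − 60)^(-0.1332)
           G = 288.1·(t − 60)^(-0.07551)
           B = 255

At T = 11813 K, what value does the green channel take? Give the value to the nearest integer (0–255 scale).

t = 11813/100 = 118.13; the t > 66 branch applies.
G = 288.1·(118.13 − 60)^(-0.07551) = 288.1·58.13^(-0.07551) = 288.1·0.73582 = 211.989.
Rounded: 212.

212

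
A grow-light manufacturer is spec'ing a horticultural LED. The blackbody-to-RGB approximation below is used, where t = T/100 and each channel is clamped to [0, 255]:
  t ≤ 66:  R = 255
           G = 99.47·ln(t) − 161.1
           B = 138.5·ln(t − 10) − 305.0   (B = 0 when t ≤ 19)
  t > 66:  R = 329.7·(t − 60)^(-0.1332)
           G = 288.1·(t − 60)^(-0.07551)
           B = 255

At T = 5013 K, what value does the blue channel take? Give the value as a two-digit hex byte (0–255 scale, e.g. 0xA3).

0xCE

t = 5013/100 = 50.13; the t ≤ 66 branch applies.
B = 138.5·ln(50.13 − 10) − 305.0 = 138.5·ln 40.13 − 305.0 = 138.5·3.6921 − 305.0 = 206.359.
Rounded: 206; in hex, 0xCE.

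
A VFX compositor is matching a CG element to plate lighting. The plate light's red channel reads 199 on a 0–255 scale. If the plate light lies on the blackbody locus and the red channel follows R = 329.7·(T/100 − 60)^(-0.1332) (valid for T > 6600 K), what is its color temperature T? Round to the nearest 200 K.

10400 K

(t − 60)^(-0.1332) = 199/329.7 = 0.60358.
t − 60 = 0.60358^(1/-0.1332) = 0.60358^(-7.508) = 44.273, so t = 104.273.
T = 100·t = 10427 K → 10400 K to the nearest 200 K.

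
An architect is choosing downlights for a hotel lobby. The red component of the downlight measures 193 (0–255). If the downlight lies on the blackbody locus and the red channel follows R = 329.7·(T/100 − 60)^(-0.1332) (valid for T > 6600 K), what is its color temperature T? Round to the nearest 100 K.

(t − 60)^(-0.1332) = 193/329.7 = 0.58538.
t − 60 = 0.58538^(1/-0.1332) = 0.58538^(-7.508) = 55.713, so t = 115.713.
T = 100·t = 11571 K → 11600 K to the nearest 100 K.

11600 K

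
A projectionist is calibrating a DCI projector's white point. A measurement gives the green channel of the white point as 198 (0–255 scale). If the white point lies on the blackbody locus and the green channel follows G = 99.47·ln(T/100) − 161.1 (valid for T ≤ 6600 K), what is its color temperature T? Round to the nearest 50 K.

ln t = (198 + 161.1) / 99.47 = 3.6101.
t = e^3.6101 = 36.971.
T = 100·t = 3697 K → 3700 K to the nearest 50 K.

3700 K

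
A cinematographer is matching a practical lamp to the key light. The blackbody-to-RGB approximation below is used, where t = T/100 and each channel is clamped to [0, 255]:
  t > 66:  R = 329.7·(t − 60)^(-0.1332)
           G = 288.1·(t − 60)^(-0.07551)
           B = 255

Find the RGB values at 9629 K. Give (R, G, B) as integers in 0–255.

(204, 220, 255)

t = 9629/100 = 96.29; the t > 66 branch applies.
R = 329.7·(96.29 − 60)^(-0.1332) = 329.7·36.29^(-0.1332) = 329.7·0.61978 = 204.341.
G = 288.1·(96.29 − 60)^(-0.07551) = 288.1·36.29^(-0.07551) = 288.1·0.76247 = 219.666.
B = 255 by definition for t > 66.
Rounded: (204, 220, 255).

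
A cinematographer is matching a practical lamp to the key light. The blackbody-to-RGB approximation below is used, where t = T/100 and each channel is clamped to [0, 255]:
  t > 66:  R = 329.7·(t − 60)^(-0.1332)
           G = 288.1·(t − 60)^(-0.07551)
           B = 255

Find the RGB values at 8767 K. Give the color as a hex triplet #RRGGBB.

#D4E0FF

t = 8767/100 = 87.67; the t > 66 branch applies.
R = 329.7·(87.67 − 60)^(-0.1332) = 329.7·27.67^(-0.1332) = 329.7·0.64258 = 211.857.
G = 288.1·(87.67 − 60)^(-0.07551) = 288.1·27.67^(-0.07551) = 288.1·0.77824 = 224.211.
B = 255 by definition for t > 66.
Rounded: (212, 224, 255).
In hex: #D4E0FF.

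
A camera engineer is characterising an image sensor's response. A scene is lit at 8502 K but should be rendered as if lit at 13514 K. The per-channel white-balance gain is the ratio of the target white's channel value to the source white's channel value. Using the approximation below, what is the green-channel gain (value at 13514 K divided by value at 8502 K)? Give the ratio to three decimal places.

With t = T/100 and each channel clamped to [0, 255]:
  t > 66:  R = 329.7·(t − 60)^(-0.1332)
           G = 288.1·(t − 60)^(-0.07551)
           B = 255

0.920

At 8502 K (t = 85.02):
  G = 288.1·(85.02 − 60)^(-0.07551) = 288.1·25.02^(-0.07551) = 288.1·0.78418 = 225.922.
At 13514 K (t = 135.14):
  G = 288.1·(135.14 − 60)^(-0.07551) = 288.1·75.14^(-0.07551) = 288.1·0.72169 = 207.920.
Gain = 207.920 / 225.922 = 0.9203 → 0.920.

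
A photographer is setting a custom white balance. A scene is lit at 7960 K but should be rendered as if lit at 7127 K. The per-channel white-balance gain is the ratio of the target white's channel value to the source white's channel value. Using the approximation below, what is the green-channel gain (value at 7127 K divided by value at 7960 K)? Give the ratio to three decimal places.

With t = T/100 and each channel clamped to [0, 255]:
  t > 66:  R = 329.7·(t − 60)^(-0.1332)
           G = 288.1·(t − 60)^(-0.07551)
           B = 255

At 7960 K (t = 79.6):
  G = 288.1·(79.6 − 60)^(-0.07551) = 288.1·19.6^(-0.07551) = 288.1·0.79877 = 230.126.
At 7127 K (t = 71.27):
  G = 288.1·(71.27 − 60)^(-0.07551) = 288.1·11.27^(-0.07551) = 288.1·0.83285 = 239.945.
Gain = 239.945 / 230.126 = 1.0427 → 1.043.

1.043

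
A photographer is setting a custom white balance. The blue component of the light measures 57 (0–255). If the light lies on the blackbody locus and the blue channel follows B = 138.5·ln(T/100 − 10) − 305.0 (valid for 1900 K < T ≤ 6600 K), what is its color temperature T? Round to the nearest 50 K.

2350 K

ln(t − 10) = (57 + 305.0) / 138.5 = 2.6137.
t − 10 = e^2.6137 = 13.650, so t = 23.650.
T = 100·t = 2365 K → 2350 K to the nearest 50 K.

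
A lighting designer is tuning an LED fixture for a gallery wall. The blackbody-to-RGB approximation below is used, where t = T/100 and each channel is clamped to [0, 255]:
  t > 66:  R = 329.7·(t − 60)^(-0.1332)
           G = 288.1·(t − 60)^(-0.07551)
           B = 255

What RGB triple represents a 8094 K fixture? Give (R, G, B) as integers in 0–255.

t = 8094/100 = 80.94; the t > 66 branch applies.
R = 329.7·(80.94 − 60)^(-0.1332) = 329.7·20.94^(-0.1332) = 329.7·0.66688 = 219.869.
G = 288.1·(80.94 − 60)^(-0.07551) = 288.1·20.94^(-0.07551) = 288.1·0.79479 = 228.979.
B = 255 by definition for t > 66.
Rounded: (220, 229, 255).

(220, 229, 255)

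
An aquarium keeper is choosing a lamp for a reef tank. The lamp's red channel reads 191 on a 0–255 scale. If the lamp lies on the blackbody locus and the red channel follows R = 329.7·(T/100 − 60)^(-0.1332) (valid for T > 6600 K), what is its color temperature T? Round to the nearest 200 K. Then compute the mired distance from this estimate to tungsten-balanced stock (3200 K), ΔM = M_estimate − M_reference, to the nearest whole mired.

-229 mireds

(t − 60)^(-0.1332) = 191/329.7 = 0.57931.
t − 60 = 0.57931^(1/-0.1332) = 0.57931^(-7.508) = 60.245, so t = 120.245.
T = 100·t = 12025 K → 12000 K to the nearest 200 K.
M_estimate = 10⁶/12000 = 83.33; M_reference = 10⁶/3200 = 312.50.
ΔM = 83.33 − 312.50 = -229.17 → -229 mireds.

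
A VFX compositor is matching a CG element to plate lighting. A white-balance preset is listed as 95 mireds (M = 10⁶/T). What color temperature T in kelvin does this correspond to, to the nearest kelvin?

T = 10⁶ / 95 = 10526.32 K → 10526 K.

10526 K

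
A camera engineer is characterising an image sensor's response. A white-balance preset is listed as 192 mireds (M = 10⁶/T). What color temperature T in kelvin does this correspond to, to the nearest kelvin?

5208 K

T = 10⁶ / 192 = 5208.33 K → 5208 K.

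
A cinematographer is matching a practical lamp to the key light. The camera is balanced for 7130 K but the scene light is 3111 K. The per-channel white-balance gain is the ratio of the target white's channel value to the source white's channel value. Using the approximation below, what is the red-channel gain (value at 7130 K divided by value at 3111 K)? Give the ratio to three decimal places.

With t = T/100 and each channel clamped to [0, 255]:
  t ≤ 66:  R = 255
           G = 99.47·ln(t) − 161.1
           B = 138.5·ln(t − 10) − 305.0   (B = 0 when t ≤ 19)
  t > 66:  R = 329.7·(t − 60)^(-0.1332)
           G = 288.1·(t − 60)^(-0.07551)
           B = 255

0.936

At 3111 K (t = 31.11):
  R = 255 by definition for t ≤ 66.
At 7130 K (t = 71.3):
  R = 329.7·(71.3 − 60)^(-0.1332) = 329.7·11.3^(-0.1332) = 329.7·0.72399 = 238.698.
Gain = 238.698 / 255.000 = 0.9361 → 0.936.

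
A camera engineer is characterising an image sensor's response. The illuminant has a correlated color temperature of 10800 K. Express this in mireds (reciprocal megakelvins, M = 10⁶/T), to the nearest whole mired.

93 mireds

M = 10⁶ / 10800 = 92.593 → 93 mireds.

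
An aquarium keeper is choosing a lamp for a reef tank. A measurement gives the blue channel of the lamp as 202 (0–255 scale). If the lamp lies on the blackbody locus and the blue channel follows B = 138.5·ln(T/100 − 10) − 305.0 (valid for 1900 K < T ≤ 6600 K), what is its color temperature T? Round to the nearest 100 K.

ln(t − 10) = (202 + 305.0) / 138.5 = 3.6606.
t − 10 = e^3.6606 = 38.887, so t = 48.887.
T = 100·t = 4889 K → 4900 K to the nearest 100 K.

4900 K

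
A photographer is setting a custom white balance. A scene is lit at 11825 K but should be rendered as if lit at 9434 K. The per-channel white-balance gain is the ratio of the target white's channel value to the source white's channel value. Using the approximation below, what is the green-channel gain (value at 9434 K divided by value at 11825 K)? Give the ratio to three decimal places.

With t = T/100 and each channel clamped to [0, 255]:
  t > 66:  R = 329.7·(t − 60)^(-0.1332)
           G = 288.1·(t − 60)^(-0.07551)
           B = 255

1.041

At 11825 K (t = 118.25):
  G = 288.1·(118.25 − 60)^(-0.07551) = 288.1·58.25^(-0.07551) = 288.1·0.73570 = 211.956.
At 9434 K (t = 94.34):
  G = 288.1·(94.34 − 60)^(-0.07551) = 288.1·34.34^(-0.07551) = 288.1·0.76565 = 220.584.
Gain = 220.584 / 211.956 = 1.0407 → 1.041.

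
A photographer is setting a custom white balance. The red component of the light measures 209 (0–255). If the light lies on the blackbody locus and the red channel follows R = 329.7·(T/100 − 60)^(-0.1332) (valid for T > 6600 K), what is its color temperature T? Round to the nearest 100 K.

9100 K

(t − 60)^(-0.1332) = 209/329.7 = 0.63391.
t − 60 = 0.63391^(1/-0.1332) = 0.63391^(-7.508) = 30.639, so t = 90.639.
T = 100·t = 9064 K → 9100 K to the nearest 100 K.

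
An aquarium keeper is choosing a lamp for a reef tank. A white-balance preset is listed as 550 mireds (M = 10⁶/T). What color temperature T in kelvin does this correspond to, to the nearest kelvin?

T = 10⁶ / 550 = 1818.18 K → 1818 K.

1818 K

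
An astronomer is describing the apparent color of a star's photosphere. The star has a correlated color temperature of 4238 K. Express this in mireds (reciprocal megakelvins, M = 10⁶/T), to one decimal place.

M = 10⁶ / 4238 = 235.960 → 236.0 mireds.

236.0 mireds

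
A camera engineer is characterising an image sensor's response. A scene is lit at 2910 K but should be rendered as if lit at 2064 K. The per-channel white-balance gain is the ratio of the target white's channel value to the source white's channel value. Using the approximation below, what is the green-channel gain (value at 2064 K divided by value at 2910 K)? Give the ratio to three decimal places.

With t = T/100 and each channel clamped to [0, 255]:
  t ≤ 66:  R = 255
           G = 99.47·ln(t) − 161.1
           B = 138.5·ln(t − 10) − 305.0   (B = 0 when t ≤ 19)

At 2910 K (t = 29.1):
  G = 99.47·ln 29.1 − 161.1 = 99.47·3.3707 − 161.1 = 174.187.
At 2064 K (t = 20.64):
  G = 99.47·ln 20.64 − 161.1 = 99.47·3.0272 − 161.1 = 140.019.
Gain = 140.019 / 174.187 = 0.8038 → 0.804.

0.804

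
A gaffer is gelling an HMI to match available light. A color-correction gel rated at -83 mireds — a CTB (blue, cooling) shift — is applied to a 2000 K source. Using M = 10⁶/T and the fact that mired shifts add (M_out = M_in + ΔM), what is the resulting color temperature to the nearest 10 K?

M_in = 10⁶/2000 = 500.00 mireds.
M_out = 500.00 + (-83) = 417.00 mireds.
T_out = 10⁶/417.00 = 2398.1 K → 2400 K.

2400 K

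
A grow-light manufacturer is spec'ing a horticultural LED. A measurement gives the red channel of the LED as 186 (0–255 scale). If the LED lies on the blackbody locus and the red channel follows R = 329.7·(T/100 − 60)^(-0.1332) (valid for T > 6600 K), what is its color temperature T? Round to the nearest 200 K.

13400 K

(t − 60)^(-0.1332) = 186/329.7 = 0.56415.
t − 60 = 0.56415^(1/-0.1332) = 0.56415^(-7.508) = 73.521, so t = 133.521.
T = 100·t = 13352 K → 13400 K to the nearest 200 K.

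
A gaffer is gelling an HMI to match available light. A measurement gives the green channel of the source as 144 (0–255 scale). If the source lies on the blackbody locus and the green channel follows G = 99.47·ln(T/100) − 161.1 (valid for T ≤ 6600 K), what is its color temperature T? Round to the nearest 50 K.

ln t = (144 + 161.1) / 99.47 = 3.0673.
t = e^3.0673 = 21.483.
T = 100·t = 2148 K → 2150 K to the nearest 50 K.

2150 K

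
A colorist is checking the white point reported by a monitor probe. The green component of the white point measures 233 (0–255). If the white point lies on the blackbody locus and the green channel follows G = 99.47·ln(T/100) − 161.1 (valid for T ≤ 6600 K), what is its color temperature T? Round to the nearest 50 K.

5250 K

ln t = (233 + 161.1) / 99.47 = 3.9620.
t = e^3.9620 = 52.562.
T = 100·t = 5256 K → 5250 K to the nearest 50 K.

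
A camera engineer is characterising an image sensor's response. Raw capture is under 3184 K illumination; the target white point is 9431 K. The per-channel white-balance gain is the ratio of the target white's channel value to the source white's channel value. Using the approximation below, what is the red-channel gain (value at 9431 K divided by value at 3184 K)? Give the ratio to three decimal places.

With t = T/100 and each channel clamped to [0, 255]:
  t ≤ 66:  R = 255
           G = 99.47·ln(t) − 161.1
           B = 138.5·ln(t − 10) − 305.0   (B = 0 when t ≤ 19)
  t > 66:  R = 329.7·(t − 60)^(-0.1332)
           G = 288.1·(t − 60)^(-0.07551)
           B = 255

At 3184 K (t = 31.84):
  R = 255 by definition for t ≤ 66.
At 9431 K (t = 94.31):
  R = 329.7·(94.31 − 60)^(-0.1332) = 329.7·34.31^(-0.1332) = 329.7·0.62443 = 205.874.
Gain = 205.874 / 255.000 = 0.8073 → 0.807.

0.807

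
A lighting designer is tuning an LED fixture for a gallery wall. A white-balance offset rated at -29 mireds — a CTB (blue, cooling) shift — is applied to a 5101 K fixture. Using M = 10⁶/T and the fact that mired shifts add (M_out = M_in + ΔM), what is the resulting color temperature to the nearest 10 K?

M_in = 10⁶/5101 = 196.04 mireds.
M_out = 196.04 + (-29) = 167.04 mireds.
T_out = 10⁶/167.04 = 5986.6 K → 5990 K.

5990 K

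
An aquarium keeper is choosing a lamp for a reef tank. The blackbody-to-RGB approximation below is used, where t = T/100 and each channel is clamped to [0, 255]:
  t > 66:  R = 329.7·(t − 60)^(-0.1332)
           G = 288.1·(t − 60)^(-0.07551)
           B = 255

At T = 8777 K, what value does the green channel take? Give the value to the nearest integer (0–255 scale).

224

t = 8777/100 = 87.77; the t > 66 branch applies.
G = 288.1·(87.77 − 60)^(-0.07551) = 288.1·27.77^(-0.07551) = 288.1·0.77803 = 224.150.
Rounded: 224.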